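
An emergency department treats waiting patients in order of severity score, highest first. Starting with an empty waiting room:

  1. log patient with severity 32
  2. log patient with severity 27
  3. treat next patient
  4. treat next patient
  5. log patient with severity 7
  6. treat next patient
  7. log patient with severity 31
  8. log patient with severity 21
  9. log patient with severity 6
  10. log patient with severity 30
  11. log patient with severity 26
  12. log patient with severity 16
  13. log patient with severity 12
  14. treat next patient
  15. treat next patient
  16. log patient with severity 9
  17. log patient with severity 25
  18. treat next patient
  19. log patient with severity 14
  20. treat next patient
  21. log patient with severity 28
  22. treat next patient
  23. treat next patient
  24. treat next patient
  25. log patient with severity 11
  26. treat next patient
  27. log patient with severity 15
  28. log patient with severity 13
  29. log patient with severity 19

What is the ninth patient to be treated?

21

insert 32 → {32}
insert 27 → {32, 27}
treat next patient → 32; now {27}
treat next patient → 27; now {}
insert 7 → {7}
treat next patient → 7; now {}
insert 31 → {31}
insert 21 → {31, 21}
insert 6 → {31, 21, 6}
insert 30 → {31, 30, 21, 6}
insert 26 → {31, 30, 26, 21, 6}
insert 16 → {31, 30, 26, 21, 16, 6}
insert 12 → {31, 30, 26, 21, 16, 12, 6}
treat next patient → 31; now {30, 26, 21, 16, 12, 6}
treat next patient → 30; now {26, 21, 16, 12, 6}
insert 9 → {26, 21, 16, 12, 9, 6}
insert 25 → {26, 25, 21, 16, 12, 9, 6}
treat next patient → 26; now {25, 21, 16, 12, 9, 6}
insert 14 → {25, 21, 16, 14, 12, 9, 6}
treat next patient → 25; now {21, 16, 14, 12, 9, 6}
insert 28 → {28, 21, 16, 14, 12, 9, 6}
treat next patient → 28; now {21, 16, 14, 12, 9, 6}
treat next patient → 21; now {16, 14, 12, 9, 6}
treat next patient → 16; now {14, 12, 9, 6}
insert 11 → {14, 12, 11, 9, 6}
treat next patient → 14; now {12, 11, 9, 6}
insert 15 → {15, 12, 11, 9, 6}
insert 13 → {15, 13, 12, 11, 9, 6}
insert 19 → {19, 15, 13, 12, 11, 9, 6}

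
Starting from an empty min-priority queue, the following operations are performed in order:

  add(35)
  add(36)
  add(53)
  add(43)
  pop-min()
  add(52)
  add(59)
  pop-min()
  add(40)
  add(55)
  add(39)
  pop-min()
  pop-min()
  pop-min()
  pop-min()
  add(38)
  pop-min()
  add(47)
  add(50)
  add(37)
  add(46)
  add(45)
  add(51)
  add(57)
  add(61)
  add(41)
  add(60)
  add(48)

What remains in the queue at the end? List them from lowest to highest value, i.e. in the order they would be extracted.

insert 35 → {35}
insert 36 → {35, 36}
insert 53 → {35, 36, 53}
insert 43 → {35, 36, 43, 53}
pop-min → 35; now {36, 43, 53}
insert 52 → {36, 43, 52, 53}
insert 59 → {36, 43, 52, 53, 59}
pop-min → 36; now {43, 52, 53, 59}
insert 40 → {40, 43, 52, 53, 59}
insert 55 → {40, 43, 52, 53, 55, 59}
insert 39 → {39, 40, 43, 52, 53, 55, 59}
pop-min → 39; now {40, 43, 52, 53, 55, 59}
pop-min → 40; now {43, 52, 53, 55, 59}
pop-min → 43; now {52, 53, 55, 59}
pop-min → 52; now {53, 55, 59}
insert 38 → {38, 53, 55, 59}
pop-min → 38; now {53, 55, 59}
insert 47 → {47, 53, 55, 59}
insert 50 → {47, 50, 53, 55, 59}
insert 37 → {37, 47, 50, 53, 55, 59}
insert 46 → {37, 46, 47, 50, 53, 55, 59}
insert 45 → {37, 45, 46, 47, 50, 53, 55, 59}
insert 51 → {37, 45, 46, 47, 50, 51, 53, 55, 59}
insert 57 → {37, 45, 46, 47, 50, 51, 53, 55, 57, 59}
insert 61 → {37, 45, 46, 47, 50, 51, 53, 55, 57, 59, 61}
insert 41 → {37, 41, 45, 46, 47, 50, 51, 53, 55, 57, 59, 61}
insert 60 → {37, 41, 45, 46, 47, 50, 51, 53, 55, 57, 59, 60, 61}
insert 48 → {37, 41, 45, 46, 47, 48, 50, 51, 53, 55, 57, 59, 60, 61}

[37, 41, 45, 46, 47, 48, 50, 51, 53, 55, 57, 59, 60, 61]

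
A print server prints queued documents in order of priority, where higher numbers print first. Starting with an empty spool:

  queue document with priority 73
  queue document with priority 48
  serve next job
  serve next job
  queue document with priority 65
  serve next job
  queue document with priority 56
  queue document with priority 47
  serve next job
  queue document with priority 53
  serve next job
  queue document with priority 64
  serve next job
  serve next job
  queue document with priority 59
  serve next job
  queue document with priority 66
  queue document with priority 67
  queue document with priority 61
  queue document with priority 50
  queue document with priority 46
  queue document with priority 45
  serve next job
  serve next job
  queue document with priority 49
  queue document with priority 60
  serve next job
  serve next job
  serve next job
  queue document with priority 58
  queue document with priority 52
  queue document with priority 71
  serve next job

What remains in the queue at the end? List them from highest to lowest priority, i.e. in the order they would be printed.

insert 73 → {73}
insert 48 → {73, 48}
serve next job → 73; now {48}
serve next job → 48; now {}
insert 65 → {65}
serve next job → 65; now {}
insert 56 → {56}
insert 47 → {56, 47}
serve next job → 56; now {47}
insert 53 → {53, 47}
serve next job → 53; now {47}
insert 64 → {64, 47}
serve next job → 64; now {47}
serve next job → 47; now {}
insert 59 → {59}
serve next job → 59; now {}
insert 66 → {66}
insert 67 → {67, 66}
insert 61 → {67, 66, 61}
insert 50 → {67, 66, 61, 50}
insert 46 → {67, 66, 61, 50, 46}
insert 45 → {67, 66, 61, 50, 46, 45}
serve next job → 67; now {66, 61, 50, 46, 45}
serve next job → 66; now {61, 50, 46, 45}
insert 49 → {61, 50, 49, 46, 45}
insert 60 → {61, 60, 50, 49, 46, 45}
serve next job → 61; now {60, 50, 49, 46, 45}
serve next job → 60; now {50, 49, 46, 45}
serve next job → 50; now {49, 46, 45}
insert 58 → {58, 49, 46, 45}
insert 52 → {58, 52, 49, 46, 45}
insert 71 → {71, 58, 52, 49, 46, 45}
serve next job → 71; now {58, 52, 49, 46, 45}

[58, 52, 49, 46, 45]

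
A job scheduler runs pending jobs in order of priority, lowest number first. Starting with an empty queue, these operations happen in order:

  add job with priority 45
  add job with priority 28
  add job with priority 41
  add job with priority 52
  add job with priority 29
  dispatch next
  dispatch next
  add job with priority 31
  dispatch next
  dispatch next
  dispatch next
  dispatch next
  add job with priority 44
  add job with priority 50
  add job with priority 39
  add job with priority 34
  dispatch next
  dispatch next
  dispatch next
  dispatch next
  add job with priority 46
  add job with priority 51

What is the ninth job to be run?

44

insert 45 → {45}
insert 28 → {28, 45}
insert 41 → {28, 41, 45}
insert 52 → {28, 41, 45, 52}
insert 29 → {28, 29, 41, 45, 52}
dispatch next → 28; now {29, 41, 45, 52}
dispatch next → 29; now {41, 45, 52}
insert 31 → {31, 41, 45, 52}
dispatch next → 31; now {41, 45, 52}
dispatch next → 41; now {45, 52}
dispatch next → 45; now {52}
dispatch next → 52; now {}
insert 44 → {44}
insert 50 → {44, 50}
insert 39 → {39, 44, 50}
insert 34 → {34, 39, 44, 50}
dispatch next → 34; now {39, 44, 50}
dispatch next → 39; now {44, 50}
dispatch next → 44; now {50}
dispatch next → 50; now {}
insert 46 → {46}
insert 51 → {46, 51}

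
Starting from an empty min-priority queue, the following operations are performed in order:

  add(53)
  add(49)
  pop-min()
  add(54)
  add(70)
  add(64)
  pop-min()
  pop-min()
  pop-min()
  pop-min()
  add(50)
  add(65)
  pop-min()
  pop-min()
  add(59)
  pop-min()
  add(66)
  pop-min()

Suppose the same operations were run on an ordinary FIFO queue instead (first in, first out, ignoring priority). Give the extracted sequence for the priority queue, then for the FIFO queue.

insert 53 → {53}
insert 49 → {49, 53}
pop-min → 49; now {53}
insert 54 → {53, 54}
insert 70 → {53, 54, 70}
insert 64 → {53, 54, 64, 70}
pop-min → 53; now {54, 64, 70}
pop-min → 54; now {64, 70}
pop-min → 64; now {70}
pop-min → 70; now {}
insert 50 → {50}
insert 65 → {50, 65}
pop-min → 50; now {65}
pop-min → 65; now {}
insert 59 → {59}
pop-min → 59; now {}
insert 66 → {66}
pop-min → 66; now {}

priority queue: 49, 53, 54, 64, 70, 50, 65, 59, 66; FIFO queue: 53 → 49 → 54 → 70 → 64 → 50 → 65 → 59 → 66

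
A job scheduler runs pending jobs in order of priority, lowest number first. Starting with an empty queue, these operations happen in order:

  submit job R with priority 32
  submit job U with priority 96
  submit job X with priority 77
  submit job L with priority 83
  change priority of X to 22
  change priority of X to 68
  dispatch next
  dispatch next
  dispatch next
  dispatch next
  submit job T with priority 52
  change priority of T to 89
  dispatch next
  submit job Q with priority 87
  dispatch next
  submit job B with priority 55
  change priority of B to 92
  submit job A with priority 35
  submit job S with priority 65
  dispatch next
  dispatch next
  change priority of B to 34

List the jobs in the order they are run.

R → X → L → U → T → Q → A → S

add R (priority 32) → {R:32}
add U (priority 96) → {R:32, U:96}
add X (priority 77) → {R:32, X:77, U:96}
add L (priority 83) → {R:32, X:77, L:83, U:96}
update X to priority 22 → {X:22, R:32, L:83, U:96}
update X to priority 68 → {R:32, X:68, L:83, U:96}
dispatch next → R; now {X:68, L:83, U:96}
dispatch next → X; now {L:83, U:96}
dispatch next → L; now {U:96}
dispatch next → U; now {}
add T (priority 52) → {T:52}
update T to priority 89 → {T:89}
dispatch next → T; now {}
add Q (priority 87) → {Q:87}
dispatch next → Q; now {}
add B (priority 55) → {B:55}
update B to priority 92 → {B:92}
add A (priority 35) → {A:35, B:92}
add S (priority 65) → {A:35, S:65, B:92}
dispatch next → A; now {S:65, B:92}
dispatch next → S; now {B:92}
update B to priority 34 → {B:34}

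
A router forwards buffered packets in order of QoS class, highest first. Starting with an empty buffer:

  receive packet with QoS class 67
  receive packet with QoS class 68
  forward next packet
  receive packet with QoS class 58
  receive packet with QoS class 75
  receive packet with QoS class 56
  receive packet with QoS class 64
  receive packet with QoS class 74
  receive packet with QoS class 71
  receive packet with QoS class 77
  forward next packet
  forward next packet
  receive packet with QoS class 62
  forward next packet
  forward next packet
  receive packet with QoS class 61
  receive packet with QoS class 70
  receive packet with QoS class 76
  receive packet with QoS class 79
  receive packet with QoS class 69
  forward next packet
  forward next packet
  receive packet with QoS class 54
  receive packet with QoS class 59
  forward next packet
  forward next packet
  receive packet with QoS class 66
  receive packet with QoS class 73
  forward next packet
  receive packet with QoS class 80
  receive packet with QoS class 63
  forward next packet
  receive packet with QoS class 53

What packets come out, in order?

68, 77, 75, 74, 71, 79, 76, 70, 69, 73, 80

insert 67 → {67}
insert 68 → {68, 67}
forward next packet → 68; now {67}
insert 58 → {67, 58}
insert 75 → {75, 67, 58}
insert 56 → {75, 67, 58, 56}
insert 64 → {75, 67, 64, 58, 56}
insert 74 → {75, 74, 67, 64, 58, 56}
insert 71 → {75, 74, 71, 67, 64, 58, 56}
insert 77 → {77, 75, 74, 71, 67, 64, 58, 56}
forward next packet → 77; now {75, 74, 71, 67, 64, 58, 56}
forward next packet → 75; now {74, 71, 67, 64, 58, 56}
insert 62 → {74, 71, 67, 64, 62, 58, 56}
forward next packet → 74; now {71, 67, 64, 62, 58, 56}
forward next packet → 71; now {67, 64, 62, 58, 56}
insert 61 → {67, 64, 62, 61, 58, 56}
insert 70 → {70, 67, 64, 62, 61, 58, 56}
insert 76 → {76, 70, 67, 64, 62, 61, 58, 56}
insert 79 → {79, 76, 70, 67, 64, 62, 61, 58, 56}
insert 69 → {79, 76, 70, 69, 67, 64, 62, 61, 58, 56}
forward next packet → 79; now {76, 70, 69, 67, 64, 62, 61, 58, 56}
forward next packet → 76; now {70, 69, 67, 64, 62, 61, 58, 56}
insert 54 → {70, 69, 67, 64, 62, 61, 58, 56, 54}
insert 59 → {70, 69, 67, 64, 62, 61, 59, 58, 56, 54}
forward next packet → 70; now {69, 67, 64, 62, 61, 59, 58, 56, 54}
forward next packet → 69; now {67, 64, 62, 61, 59, 58, 56, 54}
insert 66 → {67, 66, 64, 62, 61, 59, 58, 56, 54}
insert 73 → {73, 67, 66, 64, 62, 61, 59, 58, 56, 54}
forward next packet → 73; now {67, 66, 64, 62, 61, 59, 58, 56, 54}
insert 80 → {80, 67, 66, 64, 62, 61, 59, 58, 56, 54}
insert 63 → {80, 67, 66, 64, 63, 62, 61, 59, 58, 56, 54}
forward next packet → 80; now {67, 66, 64, 63, 62, 61, 59, 58, 56, 54}
insert 53 → {67, 66, 64, 63, 62, 61, 59, 58, 56, 54, 53}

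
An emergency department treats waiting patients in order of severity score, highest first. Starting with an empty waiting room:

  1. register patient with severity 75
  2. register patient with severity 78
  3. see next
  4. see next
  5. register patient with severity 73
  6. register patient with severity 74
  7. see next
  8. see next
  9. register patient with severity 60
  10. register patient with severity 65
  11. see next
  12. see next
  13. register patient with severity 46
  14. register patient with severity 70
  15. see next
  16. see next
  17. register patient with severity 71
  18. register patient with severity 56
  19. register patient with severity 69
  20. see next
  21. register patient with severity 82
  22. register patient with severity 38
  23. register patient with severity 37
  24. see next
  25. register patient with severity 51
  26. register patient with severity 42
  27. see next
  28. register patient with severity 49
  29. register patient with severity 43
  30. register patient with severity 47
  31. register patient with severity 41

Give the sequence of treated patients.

78, 75, 74, 73, 65, 60, 70, 46, 71, 82, 69

insert 75 → {75}
insert 78 → {78, 75}
see next → 78; now {75}
see next → 75; now {}
insert 73 → {73}
insert 74 → {74, 73}
see next → 74; now {73}
see next → 73; now {}
insert 60 → {60}
insert 65 → {65, 60}
see next → 65; now {60}
see next → 60; now {}
insert 46 → {46}
insert 70 → {70, 46}
see next → 70; now {46}
see next → 46; now {}
insert 71 → {71}
insert 56 → {71, 56}
insert 69 → {71, 69, 56}
see next → 71; now {69, 56}
insert 82 → {82, 69, 56}
insert 38 → {82, 69, 56, 38}
insert 37 → {82, 69, 56, 38, 37}
see next → 82; now {69, 56, 38, 37}
insert 51 → {69, 56, 51, 38, 37}
insert 42 → {69, 56, 51, 42, 38, 37}
see next → 69; now {56, 51, 42, 38, 37}
insert 49 → {56, 51, 49, 42, 38, 37}
insert 43 → {56, 51, 49, 43, 42, 38, 37}
insert 47 → {56, 51, 49, 47, 43, 42, 38, 37}
insert 41 → {56, 51, 49, 47, 43, 42, 41, 38, 37}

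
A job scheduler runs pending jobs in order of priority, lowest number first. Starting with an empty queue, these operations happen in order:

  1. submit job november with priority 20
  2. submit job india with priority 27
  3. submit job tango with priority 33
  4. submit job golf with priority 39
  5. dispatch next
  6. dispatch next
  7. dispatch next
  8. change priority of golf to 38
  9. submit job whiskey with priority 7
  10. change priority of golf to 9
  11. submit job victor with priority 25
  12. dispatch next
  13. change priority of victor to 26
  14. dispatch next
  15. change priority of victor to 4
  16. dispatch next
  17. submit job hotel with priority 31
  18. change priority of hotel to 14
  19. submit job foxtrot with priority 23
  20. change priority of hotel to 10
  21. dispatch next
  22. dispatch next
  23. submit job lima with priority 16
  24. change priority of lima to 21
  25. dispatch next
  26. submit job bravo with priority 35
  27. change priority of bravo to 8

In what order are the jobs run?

november → india → tango → whiskey → golf → victor → hotel → foxtrot → lima

add november (priority 20) → {november:20}
add india (priority 27) → {november:20, india:27}
add tango (priority 33) → {november:20, india:27, tango:33}
add golf (priority 39) → {november:20, india:27, tango:33, golf:39}
dispatch next → november; now {india:27, tango:33, golf:39}
dispatch next → india; now {tango:33, golf:39}
dispatch next → tango; now {golf:39}
update golf to priority 38 → {golf:38}
add whiskey (priority 7) → {whiskey:7, golf:38}
update golf to priority 9 → {whiskey:7, golf:9}
add victor (priority 25) → {whiskey:7, golf:9, victor:25}
dispatch next → whiskey; now {golf:9, victor:25}
update victor to priority 26 → {golf:9, victor:26}
dispatch next → golf; now {victor:26}
update victor to priority 4 → {victor:4}
dispatch next → victor; now {}
add hotel (priority 31) → {hotel:31}
update hotel to priority 14 → {hotel:14}
add foxtrot (priority 23) → {hotel:14, foxtrot:23}
update hotel to priority 10 → {hotel:10, foxtrot:23}
dispatch next → hotel; now {foxtrot:23}
dispatch next → foxtrot; now {}
add lima (priority 16) → {lima:16}
update lima to priority 21 → {lima:21}
dispatch next → lima; now {}
add bravo (priority 35) → {bravo:35}
update bravo to priority 8 → {bravo:8}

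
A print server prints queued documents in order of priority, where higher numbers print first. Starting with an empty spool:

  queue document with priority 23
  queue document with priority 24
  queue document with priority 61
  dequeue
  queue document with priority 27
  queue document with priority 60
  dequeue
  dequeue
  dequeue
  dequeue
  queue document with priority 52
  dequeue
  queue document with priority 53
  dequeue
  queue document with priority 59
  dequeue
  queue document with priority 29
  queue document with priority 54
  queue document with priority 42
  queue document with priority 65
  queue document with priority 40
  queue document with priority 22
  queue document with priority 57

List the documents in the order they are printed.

61 → 60 → 27 → 24 → 23 → 52 → 53 → 59

insert 23 → {23}
insert 24 → {24, 23}
insert 61 → {61, 24, 23}
dequeue → 61; now {24, 23}
insert 27 → {27, 24, 23}
insert 60 → {60, 27, 24, 23}
dequeue → 60; now {27, 24, 23}
dequeue → 27; now {24, 23}
dequeue → 24; now {23}
dequeue → 23; now {}
insert 52 → {52}
dequeue → 52; now {}
insert 53 → {53}
dequeue → 53; now {}
insert 59 → {59}
dequeue → 59; now {}
insert 29 → {29}
insert 54 → {54, 29}
insert 42 → {54, 42, 29}
insert 65 → {65, 54, 42, 29}
insert 40 → {65, 54, 42, 40, 29}
insert 22 → {65, 54, 42, 40, 29, 22}
insert 57 → {65, 57, 54, 42, 40, 29, 22}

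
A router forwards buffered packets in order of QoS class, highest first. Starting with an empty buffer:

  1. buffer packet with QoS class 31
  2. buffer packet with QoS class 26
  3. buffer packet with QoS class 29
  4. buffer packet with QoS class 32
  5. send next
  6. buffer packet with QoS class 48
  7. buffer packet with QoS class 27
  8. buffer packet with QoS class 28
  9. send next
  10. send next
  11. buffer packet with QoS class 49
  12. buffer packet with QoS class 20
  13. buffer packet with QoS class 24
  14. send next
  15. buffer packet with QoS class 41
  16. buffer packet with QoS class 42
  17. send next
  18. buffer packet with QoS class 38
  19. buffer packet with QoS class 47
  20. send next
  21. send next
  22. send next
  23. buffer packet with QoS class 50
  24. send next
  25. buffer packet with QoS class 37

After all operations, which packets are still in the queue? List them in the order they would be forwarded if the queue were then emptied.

insert 31 → {31}
insert 26 → {31, 26}
insert 29 → {31, 29, 26}
insert 32 → {32, 31, 29, 26}
send next → 32; now {31, 29, 26}
insert 48 → {48, 31, 29, 26}
insert 27 → {48, 31, 29, 27, 26}
insert 28 → {48, 31, 29, 28, 27, 26}
send next → 48; now {31, 29, 28, 27, 26}
send next → 31; now {29, 28, 27, 26}
insert 49 → {49, 29, 28, 27, 26}
insert 20 → {49, 29, 28, 27, 26, 20}
insert 24 → {49, 29, 28, 27, 26, 24, 20}
send next → 49; now {29, 28, 27, 26, 24, 20}
insert 41 → {41, 29, 28, 27, 26, 24, 20}
insert 42 → {42, 41, 29, 28, 27, 26, 24, 20}
send next → 42; now {41, 29, 28, 27, 26, 24, 20}
insert 38 → {41, 38, 29, 28, 27, 26, 24, 20}
insert 47 → {47, 41, 38, 29, 28, 27, 26, 24, 20}
send next → 47; now {41, 38, 29, 28, 27, 26, 24, 20}
send next → 41; now {38, 29, 28, 27, 26, 24, 20}
send next → 38; now {29, 28, 27, 26, 24, 20}
insert 50 → {50, 29, 28, 27, 26, 24, 20}
send next → 50; now {29, 28, 27, 26, 24, 20}
insert 37 → {37, 29, 28, 27, 26, 24, 20}

37, 29, 28, 27, 26, 24, 20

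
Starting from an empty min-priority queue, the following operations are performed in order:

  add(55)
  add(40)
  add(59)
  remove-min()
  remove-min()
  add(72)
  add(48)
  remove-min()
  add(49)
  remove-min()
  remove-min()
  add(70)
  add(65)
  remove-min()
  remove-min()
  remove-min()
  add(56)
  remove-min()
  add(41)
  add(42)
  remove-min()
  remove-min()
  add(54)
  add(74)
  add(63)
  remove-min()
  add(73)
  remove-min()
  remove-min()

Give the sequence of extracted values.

insert 55 → {55}
insert 40 → {40, 55}
insert 59 → {40, 55, 59}
remove-min → 40; now {55, 59}
remove-min → 55; now {59}
insert 72 → {59, 72}
insert 48 → {48, 59, 72}
remove-min → 48; now {59, 72}
insert 49 → {49, 59, 72}
remove-min → 49; now {59, 72}
remove-min → 59; now {72}
insert 70 → {70, 72}
insert 65 → {65, 70, 72}
remove-min → 65; now {70, 72}
remove-min → 70; now {72}
remove-min → 72; now {}
insert 56 → {56}
remove-min → 56; now {}
insert 41 → {41}
insert 42 → {41, 42}
remove-min → 41; now {42}
remove-min → 42; now {}
insert 54 → {54}
insert 74 → {54, 74}
insert 63 → {54, 63, 74}
remove-min → 54; now {63, 74}
insert 73 → {63, 73, 74}
remove-min → 63; now {73, 74}
remove-min → 73; now {74}

40, 55, 48, 49, 59, 65, 70, 72, 56, 41, 42, 54, 63, 73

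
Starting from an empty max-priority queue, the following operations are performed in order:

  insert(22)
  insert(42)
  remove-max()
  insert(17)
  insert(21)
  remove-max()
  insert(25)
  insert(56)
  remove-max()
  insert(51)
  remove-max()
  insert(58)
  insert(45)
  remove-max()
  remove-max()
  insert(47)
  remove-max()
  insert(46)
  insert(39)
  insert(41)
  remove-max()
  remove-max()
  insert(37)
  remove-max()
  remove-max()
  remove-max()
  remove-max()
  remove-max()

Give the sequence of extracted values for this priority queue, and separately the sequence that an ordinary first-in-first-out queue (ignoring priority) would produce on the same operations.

insert 22 → {22}
insert 42 → {42, 22}
remove-max → 42; now {22}
insert 17 → {22, 17}
insert 21 → {22, 21, 17}
remove-max → 22; now {21, 17}
insert 25 → {25, 21, 17}
insert 56 → {56, 25, 21, 17}
remove-max → 56; now {25, 21, 17}
insert 51 → {51, 25, 21, 17}
remove-max → 51; now {25, 21, 17}
insert 58 → {58, 25, 21, 17}
insert 45 → {58, 45, 25, 21, 17}
remove-max → 58; now {45, 25, 21, 17}
remove-max → 45; now {25, 21, 17}
insert 47 → {47, 25, 21, 17}
remove-max → 47; now {25, 21, 17}
insert 46 → {46, 25, 21, 17}
insert 39 → {46, 39, 25, 21, 17}
insert 41 → {46, 41, 39, 25, 21, 17}
remove-max → 46; now {41, 39, 25, 21, 17}
remove-max → 41; now {39, 25, 21, 17}
insert 37 → {39, 37, 25, 21, 17}
remove-max → 39; now {37, 25, 21, 17}
remove-max → 37; now {25, 21, 17}
remove-max → 25; now {21, 17}
remove-max → 21; now {17}
remove-max → 17; now {}

priority queue: 42 → 22 → 56 → 51 → 58 → 45 → 47 → 46 → 41 → 39 → 37 → 25 → 21 → 17; FIFO queue: [22, 42, 17, 21, 25, 56, 51, 58, 45, 47, 46, 39, 41, 37]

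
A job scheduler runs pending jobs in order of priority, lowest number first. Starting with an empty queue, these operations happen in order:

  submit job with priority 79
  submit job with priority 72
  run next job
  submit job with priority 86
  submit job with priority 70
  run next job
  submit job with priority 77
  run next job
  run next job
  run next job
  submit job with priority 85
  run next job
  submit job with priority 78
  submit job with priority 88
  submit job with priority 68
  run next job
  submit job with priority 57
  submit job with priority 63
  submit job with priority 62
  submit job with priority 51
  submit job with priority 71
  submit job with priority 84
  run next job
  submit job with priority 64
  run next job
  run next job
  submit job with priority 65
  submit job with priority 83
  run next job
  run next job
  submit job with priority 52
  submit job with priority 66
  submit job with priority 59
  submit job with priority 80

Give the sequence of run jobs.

72 → 70 → 77 → 79 → 86 → 85 → 68 → 51 → 57 → 62 → 63 → 64

insert 79 → {79}
insert 72 → {72, 79}
run next job → 72; now {79}
insert 86 → {79, 86}
insert 70 → {70, 79, 86}
run next job → 70; now {79, 86}
insert 77 → {77, 79, 86}
run next job → 77; now {79, 86}
run next job → 79; now {86}
run next job → 86; now {}
insert 85 → {85}
run next job → 85; now {}
insert 78 → {78}
insert 88 → {78, 88}
insert 68 → {68, 78, 88}
run next job → 68; now {78, 88}
insert 57 → {57, 78, 88}
insert 63 → {57, 63, 78, 88}
insert 62 → {57, 62, 63, 78, 88}
insert 51 → {51, 57, 62, 63, 78, 88}
insert 71 → {51, 57, 62, 63, 71, 78, 88}
insert 84 → {51, 57, 62, 63, 71, 78, 84, 88}
run next job → 51; now {57, 62, 63, 71, 78, 84, 88}
insert 64 → {57, 62, 63, 64, 71, 78, 84, 88}
run next job → 57; now {62, 63, 64, 71, 78, 84, 88}
run next job → 62; now {63, 64, 71, 78, 84, 88}
insert 65 → {63, 64, 65, 71, 78, 84, 88}
insert 83 → {63, 64, 65, 71, 78, 83, 84, 88}
run next job → 63; now {64, 65, 71, 78, 83, 84, 88}
run next job → 64; now {65, 71, 78, 83, 84, 88}
insert 52 → {52, 65, 71, 78, 83, 84, 88}
insert 66 → {52, 65, 66, 71, 78, 83, 84, 88}
insert 59 → {52, 59, 65, 66, 71, 78, 83, 84, 88}
insert 80 → {52, 59, 65, 66, 71, 78, 80, 83, 84, 88}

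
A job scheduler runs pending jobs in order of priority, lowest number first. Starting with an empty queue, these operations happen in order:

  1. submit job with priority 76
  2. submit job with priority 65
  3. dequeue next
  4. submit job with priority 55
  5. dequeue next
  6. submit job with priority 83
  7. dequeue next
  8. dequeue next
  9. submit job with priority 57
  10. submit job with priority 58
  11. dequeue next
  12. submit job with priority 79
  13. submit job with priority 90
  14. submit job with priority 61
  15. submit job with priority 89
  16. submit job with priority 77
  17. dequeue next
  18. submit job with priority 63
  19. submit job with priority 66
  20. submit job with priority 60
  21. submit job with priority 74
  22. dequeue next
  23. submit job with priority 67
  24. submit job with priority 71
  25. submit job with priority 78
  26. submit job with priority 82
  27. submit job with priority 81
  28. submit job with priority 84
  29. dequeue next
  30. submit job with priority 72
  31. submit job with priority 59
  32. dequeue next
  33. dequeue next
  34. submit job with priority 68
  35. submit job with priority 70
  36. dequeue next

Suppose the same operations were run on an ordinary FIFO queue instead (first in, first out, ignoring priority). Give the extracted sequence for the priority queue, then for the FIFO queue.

priority queue: [65, 55, 76, 83, 57, 58, 60, 61, 59, 63, 66]; FIFO queue: 76, 65, 55, 83, 57, 58, 79, 90, 61, 89, 77

insert 76 → {76}
insert 65 → {65, 76}
dequeue next → 65; now {76}
insert 55 → {55, 76}
dequeue next → 55; now {76}
insert 83 → {76, 83}
dequeue next → 76; now {83}
dequeue next → 83; now {}
insert 57 → {57}
insert 58 → {57, 58}
dequeue next → 57; now {58}
insert 79 → {58, 79}
insert 90 → {58, 79, 90}
insert 61 → {58, 61, 79, 90}
insert 89 → {58, 61, 79, 89, 90}
insert 77 → {58, 61, 77, 79, 89, 90}
dequeue next → 58; now {61, 77, 79, 89, 90}
insert 63 → {61, 63, 77, 79, 89, 90}
insert 66 → {61, 63, 66, 77, 79, 89, 90}
insert 60 → {60, 61, 63, 66, 77, 79, 89, 90}
insert 74 → {60, 61, 63, 66, 74, 77, 79, 89, 90}
dequeue next → 60; now {61, 63, 66, 74, 77, 79, 89, 90}
insert 67 → {61, 63, 66, 67, 74, 77, 79, 89, 90}
insert 71 → {61, 63, 66, 67, 71, 74, 77, 79, 89, 90}
insert 78 → {61, 63, 66, 67, 71, 74, 77, 78, 79, 89, 90}
insert 82 → {61, 63, 66, 67, 71, 74, 77, 78, 79, 82, 89, 90}
insert 81 → {61, 63, 66, 67, 71, 74, 77, 78, 79, 81, 82, 89, 90}
insert 84 → {61, 63, 66, 67, 71, 74, 77, 78, 79, 81, 82, 84, 89, 90}
dequeue next → 61; now {63, 66, 67, 71, 74, 77, 78, 79, 81, 82, 84, 89, 90}
insert 72 → {63, 66, 67, 71, 72, 74, 77, 78, 79, 81, 82, 84, 89, 90}
insert 59 → {59, 63, 66, 67, 71, 72, 74, 77, 78, 79, 81, 82, 84, 89, 90}
dequeue next → 59; now {63, 66, 67, 71, 72, 74, 77, 78, 79, 81, 82, 84, 89, 90}
dequeue next → 63; now {66, 67, 71, 72, 74, 77, 78, 79, 81, 82, 84, 89, 90}
insert 68 → {66, 67, 68, 71, 72, 74, 77, 78, 79, 81, 82, 84, 89, 90}
insert 70 → {66, 67, 68, 70, 71, 72, 74, 77, 78, 79, 81, 82, 84, 89, 90}
dequeue next → 66; now {67, 68, 70, 71, 72, 74, 77, 78, 79, 81, 82, 84, 89, 90}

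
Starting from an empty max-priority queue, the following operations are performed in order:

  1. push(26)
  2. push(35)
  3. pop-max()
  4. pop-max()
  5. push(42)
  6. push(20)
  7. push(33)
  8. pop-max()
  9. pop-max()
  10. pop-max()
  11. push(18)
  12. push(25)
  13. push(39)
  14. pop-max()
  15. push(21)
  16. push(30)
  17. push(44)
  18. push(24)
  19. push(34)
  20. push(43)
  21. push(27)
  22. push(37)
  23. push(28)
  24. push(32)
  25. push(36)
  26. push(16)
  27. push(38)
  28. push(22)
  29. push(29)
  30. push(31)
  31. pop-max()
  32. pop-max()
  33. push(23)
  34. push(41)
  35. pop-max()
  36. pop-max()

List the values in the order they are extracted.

35, 26, 42, 33, 20, 39, 44, 43, 41, 38

insert 26 → {26}
insert 35 → {35, 26}
pop-max → 35; now {26}
pop-max → 26; now {}
insert 42 → {42}
insert 20 → {42, 20}
insert 33 → {42, 33, 20}
pop-max → 42; now {33, 20}
pop-max → 33; now {20}
pop-max → 20; now {}
insert 18 → {18}
insert 25 → {25, 18}
insert 39 → {39, 25, 18}
pop-max → 39; now {25, 18}
insert 21 → {25, 21, 18}
insert 30 → {30, 25, 21, 18}
insert 44 → {44, 30, 25, 21, 18}
insert 24 → {44, 30, 25, 24, 21, 18}
insert 34 → {44, 34, 30, 25, 24, 21, 18}
insert 43 → {44, 43, 34, 30, 25, 24, 21, 18}
insert 27 → {44, 43, 34, 30, 27, 25, 24, 21, 18}
insert 37 → {44, 43, 37, 34, 30, 27, 25, 24, 21, 18}
insert 28 → {44, 43, 37, 34, 30, 28, 27, 25, 24, 21, 18}
insert 32 → {44, 43, 37, 34, 32, 30, 28, 27, 25, 24, 21, 18}
insert 36 → {44, 43, 37, 36, 34, 32, 30, 28, 27, 25, 24, 21, 18}
insert 16 → {44, 43, 37, 36, 34, 32, 30, 28, 27, 25, 24, 21, 18, 16}
insert 38 → {44, 43, 38, 37, 36, 34, 32, 30, 28, 27, 25, 24, 21, 18, 16}
insert 22 → {44, 43, 38, 37, 36, 34, 32, 30, 28, 27, 25, 24, 22, 21, 18, 16}
insert 29 → {44, 43, 38, 37, 36, 34, 32, 30, 29, 28, 27, 25, 24, 22, 21, 18, 16}
insert 31 → {44, 43, 38, 37, 36, 34, 32, 31, 30, 29, 28, 27, 25, 24, 22, 21, 18, 16}
pop-max → 44; now {43, 38, 37, 36, 34, 32, 31, 30, 29, 28, 27, 25, 24, 22, 21, 18, 16}
pop-max → 43; now {38, 37, 36, 34, 32, 31, 30, 29, 28, 27, 25, 24, 22, 21, 18, 16}
insert 23 → {38, 37, 36, 34, 32, 31, 30, 29, 28, 27, 25, 24, 23, 22, 21, 18, 16}
insert 41 → {41, 38, 37, 36, 34, 32, 31, 30, 29, 28, 27, 25, 24, 23, 22, 21, 18, 16}
pop-max → 41; now {38, 37, 36, 34, 32, 31, 30, 29, 28, 27, 25, 24, 23, 22, 21, 18, 16}
pop-max → 38; now {37, 36, 34, 32, 31, 30, 29, 28, 27, 25, 24, 23, 22, 21, 18, 16}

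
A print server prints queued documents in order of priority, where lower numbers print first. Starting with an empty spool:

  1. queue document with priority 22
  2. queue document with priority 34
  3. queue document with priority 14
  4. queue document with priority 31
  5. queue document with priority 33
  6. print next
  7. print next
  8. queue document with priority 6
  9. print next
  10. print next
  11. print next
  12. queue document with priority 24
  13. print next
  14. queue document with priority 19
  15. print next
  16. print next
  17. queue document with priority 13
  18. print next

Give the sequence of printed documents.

14, 22, 6, 31, 33, 24, 19, 34, 13

insert 22 → {22}
insert 34 → {22, 34}
insert 14 → {14, 22, 34}
insert 31 → {14, 22, 31, 34}
insert 33 → {14, 22, 31, 33, 34}
print next → 14; now {22, 31, 33, 34}
print next → 22; now {31, 33, 34}
insert 6 → {6, 31, 33, 34}
print next → 6; now {31, 33, 34}
print next → 31; now {33, 34}
print next → 33; now {34}
insert 24 → {24, 34}
print next → 24; now {34}
insert 19 → {19, 34}
print next → 19; now {34}
print next → 34; now {}
insert 13 → {13}
print next → 13; now {}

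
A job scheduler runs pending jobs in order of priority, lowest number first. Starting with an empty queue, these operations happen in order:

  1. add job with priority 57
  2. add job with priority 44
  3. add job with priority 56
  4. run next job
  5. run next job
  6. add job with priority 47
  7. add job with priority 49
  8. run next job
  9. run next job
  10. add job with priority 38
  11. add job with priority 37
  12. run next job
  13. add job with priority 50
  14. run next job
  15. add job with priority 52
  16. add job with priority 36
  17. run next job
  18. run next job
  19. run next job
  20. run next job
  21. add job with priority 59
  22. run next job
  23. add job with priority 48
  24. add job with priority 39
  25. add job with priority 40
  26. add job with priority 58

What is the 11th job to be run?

insert 57 → {57}
insert 44 → {44, 57}
insert 56 → {44, 56, 57}
run next job → 44; now {56, 57}
run next job → 56; now {57}
insert 47 → {47, 57}
insert 49 → {47, 49, 57}
run next job → 47; now {49, 57}
run next job → 49; now {57}
insert 38 → {38, 57}
insert 37 → {37, 38, 57}
run next job → 37; now {38, 57}
insert 50 → {38, 50, 57}
run next job → 38; now {50, 57}
insert 52 → {50, 52, 57}
insert 36 → {36, 50, 52, 57}
run next job → 36; now {50, 52, 57}
run next job → 50; now {52, 57}
run next job → 52; now {57}
run next job → 57; now {}
insert 59 → {59}
run next job → 59; now {}
insert 48 → {48}
insert 39 → {39, 48}
insert 40 → {39, 40, 48}
insert 58 → {39, 40, 48, 58}

59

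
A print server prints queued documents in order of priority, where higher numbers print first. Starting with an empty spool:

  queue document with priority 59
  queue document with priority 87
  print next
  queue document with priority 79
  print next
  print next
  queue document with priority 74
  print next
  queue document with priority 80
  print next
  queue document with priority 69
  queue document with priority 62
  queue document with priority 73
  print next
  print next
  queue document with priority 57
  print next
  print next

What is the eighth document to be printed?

insert 59 → {59}
insert 87 → {87, 59}
print next → 87; now {59}
insert 79 → {79, 59}
print next → 79; now {59}
print next → 59; now {}
insert 74 → {74}
print next → 74; now {}
insert 80 → {80}
print next → 80; now {}
insert 69 → {69}
insert 62 → {69, 62}
insert 73 → {73, 69, 62}
print next → 73; now {69, 62}
print next → 69; now {62}
insert 57 → {62, 57}
print next → 62; now {57}
print next → 57; now {}

62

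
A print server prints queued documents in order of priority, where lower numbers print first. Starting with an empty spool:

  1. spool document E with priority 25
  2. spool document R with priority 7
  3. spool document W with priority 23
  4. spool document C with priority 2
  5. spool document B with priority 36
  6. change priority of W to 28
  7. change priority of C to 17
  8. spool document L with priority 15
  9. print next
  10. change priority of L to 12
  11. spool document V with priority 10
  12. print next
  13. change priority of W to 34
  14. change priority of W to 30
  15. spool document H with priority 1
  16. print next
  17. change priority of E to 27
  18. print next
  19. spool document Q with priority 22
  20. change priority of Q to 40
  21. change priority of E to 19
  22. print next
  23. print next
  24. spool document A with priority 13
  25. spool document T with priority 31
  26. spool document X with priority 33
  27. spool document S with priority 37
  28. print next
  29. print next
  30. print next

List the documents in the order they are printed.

add E (priority 25) → {E:25}
add R (priority 7) → {R:7, E:25}
add W (priority 23) → {R:7, W:23, E:25}
add C (priority 2) → {C:2, R:7, W:23, E:25}
add B (priority 36) → {C:2, R:7, W:23, E:25, B:36}
update W to priority 28 → {C:2, R:7, E:25, W:28, B:36}
update C to priority 17 → {R:7, C:17, E:25, W:28, B:36}
add L (priority 15) → {R:7, L:15, C:17, E:25, W:28, B:36}
print next → R; now {L:15, C:17, E:25, W:28, B:36}
update L to priority 12 → {L:12, C:17, E:25, W:28, B:36}
add V (priority 10) → {V:10, L:12, C:17, E:25, W:28, B:36}
print next → V; now {L:12, C:17, E:25, W:28, B:36}
update W to priority 34 → {L:12, C:17, E:25, W:34, B:36}
update W to priority 30 → {L:12, C:17, E:25, W:30, B:36}
add H (priority 1) → {H:1, L:12, C:17, E:25, W:30, B:36}
print next → H; now {L:12, C:17, E:25, W:30, B:36}
update E to priority 27 → {L:12, C:17, E:27, W:30, B:36}
print next → L; now {C:17, E:27, W:30, B:36}
add Q (priority 22) → {C:17, Q:22, E:27, W:30, B:36}
update Q to priority 40 → {C:17, E:27, W:30, B:36, Q:40}
update E to priority 19 → {C:17, E:19, W:30, B:36, Q:40}
print next → C; now {E:19, W:30, B:36, Q:40}
print next → E; now {W:30, B:36, Q:40}
add A (priority 13) → {A:13, W:30, B:36, Q:40}
add T (priority 31) → {A:13, W:30, T:31, B:36, Q:40}
add X (priority 33) → {A:13, W:30, T:31, X:33, B:36, Q:40}
add S (priority 37) → {A:13, W:30, T:31, X:33, B:36, S:37, Q:40}
print next → A; now {W:30, T:31, X:33, B:36, S:37, Q:40}
print next → W; now {T:31, X:33, B:36, S:37, Q:40}
print next → T; now {X:33, B:36, S:37, Q:40}

[R, V, H, L, C, E, A, W, T]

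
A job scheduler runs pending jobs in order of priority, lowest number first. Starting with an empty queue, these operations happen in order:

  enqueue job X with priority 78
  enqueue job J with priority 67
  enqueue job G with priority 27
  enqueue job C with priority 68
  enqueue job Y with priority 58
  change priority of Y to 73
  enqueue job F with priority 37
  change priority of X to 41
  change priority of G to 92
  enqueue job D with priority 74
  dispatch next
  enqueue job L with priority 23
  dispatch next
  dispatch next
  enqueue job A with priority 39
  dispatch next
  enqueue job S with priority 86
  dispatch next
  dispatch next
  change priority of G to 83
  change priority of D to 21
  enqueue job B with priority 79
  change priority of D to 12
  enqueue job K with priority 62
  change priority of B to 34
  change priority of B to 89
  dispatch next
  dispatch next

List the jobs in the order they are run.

add X (priority 78) → {X:78}
add J (priority 67) → {J:67, X:78}
add G (priority 27) → {G:27, J:67, X:78}
add C (priority 68) → {G:27, J:67, C:68, X:78}
add Y (priority 58) → {G:27, Y:58, J:67, C:68, X:78}
update Y to priority 73 → {G:27, J:67, C:68, Y:73, X:78}
add F (priority 37) → {G:27, F:37, J:67, C:68, Y:73, X:78}
update X to priority 41 → {G:27, F:37, X:41, J:67, C:68, Y:73}
update G to priority 92 → {F:37, X:41, J:67, C:68, Y:73, G:92}
add D (priority 74) → {F:37, X:41, J:67, C:68, Y:73, D:74, G:92}
dispatch next → F; now {X:41, J:67, C:68, Y:73, D:74, G:92}
add L (priority 23) → {L:23, X:41, J:67, C:68, Y:73, D:74, G:92}
dispatch next → L; now {X:41, J:67, C:68, Y:73, D:74, G:92}
dispatch next → X; now {J:67, C:68, Y:73, D:74, G:92}
add A (priority 39) → {A:39, J:67, C:68, Y:73, D:74, G:92}
dispatch next → A; now {J:67, C:68, Y:73, D:74, G:92}
add S (priority 86) → {J:67, C:68, Y:73, D:74, S:86, G:92}
dispatch next → J; now {C:68, Y:73, D:74, S:86, G:92}
dispatch next → C; now {Y:73, D:74, S:86, G:92}
update G to priority 83 → {Y:73, D:74, G:83, S:86}
update D to priority 21 → {D:21, Y:73, G:83, S:86}
add B (priority 79) → {D:21, Y:73, B:79, G:83, S:86}
update D to priority 12 → {D:12, Y:73, B:79, G:83, S:86}
add K (priority 62) → {D:12, K:62, Y:73, B:79, G:83, S:86}
update B to priority 34 → {D:12, B:34, K:62, Y:73, G:83, S:86}
update B to priority 89 → {D:12, K:62, Y:73, G:83, S:86, B:89}
dispatch next → D; now {K:62, Y:73, G:83, S:86, B:89}
dispatch next → K; now {Y:73, G:83, S:86, B:89}

F → L → X → A → J → C → D → K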